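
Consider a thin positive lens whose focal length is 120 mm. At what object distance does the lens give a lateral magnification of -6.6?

m = −d_i/d_o ⇒ d_i = −m·d_o.
1/f = 1/d_o + 1/d_i = 1/d_o − 1/(m·d_o) = (1 − 1/m)/d_o, so d_o = f(1 − 1/m) = (120.0)(1 − 1/(-6.6)) = 138 mm.

138 mm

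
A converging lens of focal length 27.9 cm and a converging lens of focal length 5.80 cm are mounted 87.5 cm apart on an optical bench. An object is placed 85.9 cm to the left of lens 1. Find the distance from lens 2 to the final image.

6.63 cm

Lens 1: 1/d_i1 = 1/f₁ − 1/d_o1 = 1/(27.9) − 1/(85.9) = 0.02420, so d_i1 = 41.32 cm.
The intermediate image is 41.32 cm to the right of lens 1, which is 87.5 − (41.32) = 46.18 cm to the left of lens 2, so d_o2 = +46.18 cm.
Lens 2: 1/d_i2 = 1/f₂ − 1/d_o2 = 1/(5.80) − 1/(46.18) = 0.1508, so d_i2 = 6.63 cm.
The final image is real, 6.63 cm to the right of lens 2 (overall magnification ≈ 0.069).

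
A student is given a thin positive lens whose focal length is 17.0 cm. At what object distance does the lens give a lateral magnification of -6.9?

19.5 cm

m = −d_i/d_o ⇒ d_i = −m·d_o.
1/f = 1/d_o + 1/d_i = 1/d_o − 1/(m·d_o) = (1 − 1/m)/d_o, so d_o = f(1 − 1/m) = (17.00)(1 − 1/(-6.9)) = 19.5 cm.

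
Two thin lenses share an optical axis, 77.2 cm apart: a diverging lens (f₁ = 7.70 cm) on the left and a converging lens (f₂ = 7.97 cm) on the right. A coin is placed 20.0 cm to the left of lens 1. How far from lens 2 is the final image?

Lens 1 is diverging, so f₁ = −7.70 cm.
Lens 1: 1/d_i1 = 1/f₁ − 1/d_o1 = 1/(-7.70) − 1/(20.0) = -0.1799, so d_i1 = -5.560 cm.
The intermediate image is 5.560 cm to the left of lens 1 (virtual), which is 77.2 − (-5.560) = 82.76 cm to the left of lens 2, so d_o2 = +82.76 cm.
Lens 2: 1/d_i2 = 1/f₂ − 1/d_o2 = 1/(7.97) − 1/(82.76) = 0.1134, so d_i2 = 8.82 cm.
The final image is real, 8.82 cm to the right of lens 2 (overall magnification ≈ -0.030).

8.82 cm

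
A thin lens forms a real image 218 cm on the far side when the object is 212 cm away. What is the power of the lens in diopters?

P = +0.930 D

d_i = +218 cm.
1/f = 1/d_o + 1/d_i = 1/(212) + 1/(218) = 0.009304 cm⁻¹.
f = 107.5 cm = 1.075 m, so P = 1/f = +0.930 D.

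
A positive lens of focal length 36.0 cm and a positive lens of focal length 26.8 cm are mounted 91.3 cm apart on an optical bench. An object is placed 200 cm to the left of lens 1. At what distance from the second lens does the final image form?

Lens 1: 1/d_i1 = 1/f₁ − 1/d_o1 = 1/(36.0) − 1/(200) = 0.02278, so d_i1 = 43.90 cm.
The intermediate image is 43.90 cm to the right of lens 1, which is 91.3 − (43.90) = 47.40 cm to the left of lens 2, so d_o2 = +47.40 cm.
Lens 2: 1/d_i2 = 1/f₂ − 1/d_o2 = 1/(26.8) − 1/(47.40) = 0.01622, so d_i2 = 61.7 cm.
The final image is real, 61.7 cm to the right of lens 2 (overall magnification ≈ 0.29).

61.7 cm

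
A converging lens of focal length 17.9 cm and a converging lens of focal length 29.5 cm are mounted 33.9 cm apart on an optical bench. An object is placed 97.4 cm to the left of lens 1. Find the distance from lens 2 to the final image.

20.1 cm

Lens 1: 1/d_i1 = 1/f₁ − 1/d_o1 = 1/(17.9) − 1/(97.4) = 0.04560, so d_i1 = 21.93 cm.
The intermediate image is 21.93 cm to the right of lens 1, which is 33.9 − (21.93) = 11.97 cm to the left of lens 2, so d_o2 = +11.97 cm.
Lens 2: 1/d_i2 = 1/f₂ − 1/d_o2 = 1/(29.5) − 1/(11.97) = -0.04964, so d_i2 = -20.1 cm.
The final image is virtual, 20.1 cm to the left of lens 2 (overall magnification ≈ -0.38).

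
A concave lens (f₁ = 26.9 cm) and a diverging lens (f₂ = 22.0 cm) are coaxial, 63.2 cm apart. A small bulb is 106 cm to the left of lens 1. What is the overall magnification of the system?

m = +0.0418

f₁ = −26.9 cm (diverging).
Lens 1: 1/d_i1 = 1/(-26.9) − 1/(106) = -0.04661, so d_i1 = -21.46 cm; m₁ = −d_i1/d_o1 = +0.2025.
d_o2 = 63.2 − (-21.46) = 84.66 cm.
f₂ = −22.0 cm (diverging).
Lens 2: 1/d_i2 = 1/(-22.0) − 1/(84.66) = -0.05727, so d_i2 = -17.46 cm; m₂ = −d_i2/d_o2 = +0.2063.
m = m₁·m₂ = (+0.2025)(+0.2063) = +0.0418.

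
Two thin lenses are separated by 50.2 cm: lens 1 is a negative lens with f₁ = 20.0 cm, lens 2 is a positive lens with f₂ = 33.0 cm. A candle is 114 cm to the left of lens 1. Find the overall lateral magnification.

f₁ = −20.0 cm (diverging).
Lens 1: 1/d_i1 = 1/(-20.0) − 1/(114) = -0.05877, so d_i1 = -17.01 cm; m₁ = −d_i1/d_o1 = +0.1492.
d_o2 = 50.2 − (-17.01) = 67.21 cm.
Lens 2: 1/d_i2 = 1/(33.0) − 1/(67.21) = 0.01542, so d_i2 = 64.83 cm; m₂ = −d_i2/d_o2 = -0.9646.
m = m₁·m₂ = (+0.1492)(-0.9646) = -0.144.

m = -0.144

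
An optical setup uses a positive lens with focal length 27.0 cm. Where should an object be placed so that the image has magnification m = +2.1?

m = −d_i/d_o ⇒ d_i = −m·d_o.
1/f = 1/d_o + 1/d_i = 1/d_o − 1/(m·d_o) = (1 − 1/m)/d_o, so d_o = f(1 − 1/m) = (27.00)(1 − 1/(+2.1)) = 14.1 cm.

14.1 cm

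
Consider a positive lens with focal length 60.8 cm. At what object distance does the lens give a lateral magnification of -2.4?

m = −d_i/d_o ⇒ d_i = −m·d_o.
1/f = 1/d_o + 1/d_i = 1/d_o − 1/(m·d_o) = (1 − 1/m)/d_o, so d_o = f(1 − 1/m) = (60.80)(1 − 1/(-2.4)) = 86.1 cm.

86.1 cm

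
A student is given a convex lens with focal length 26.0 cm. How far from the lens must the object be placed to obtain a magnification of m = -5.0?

31.2 cm

m = −d_i/d_o ⇒ d_i = −m·d_o.
1/f = 1/d_o + 1/d_i = 1/d_o − 1/(m·d_o) = (1 − 1/m)/d_o, so d_o = f(1 − 1/m) = (26.00)(1 − 1/(-5.0)) = 31.2 cm.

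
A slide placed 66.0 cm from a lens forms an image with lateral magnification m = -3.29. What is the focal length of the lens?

f = 50.6 cm (converging)

m = −d_i/d_o ⇒ d_i = −m·d_o = −(-3.29)·(66.0) = 217.1 cm.
1/f = 1/d_o + 1/d_i = 1/(66.0) + 1/(217.1) = 0.01976, so f = 50.6 cm.
Since f is positive, the lens is converging.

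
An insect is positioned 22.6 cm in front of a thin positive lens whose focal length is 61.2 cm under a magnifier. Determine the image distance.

Thin-lens equation: 1/v = 1/f − 1/u = 1/(61.20) − 1/(22.6) = 0.01634 − 0.04425 = -0.02791, so v = -35.8 cm.
The image is virtual, upright and enlarged, on the same side as the object.

35.8 cm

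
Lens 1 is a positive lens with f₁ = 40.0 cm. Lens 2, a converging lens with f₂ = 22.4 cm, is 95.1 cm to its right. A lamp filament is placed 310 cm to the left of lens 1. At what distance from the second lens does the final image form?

41.1 cm

Lens 1: 1/d_i1 = 1/f₁ − 1/d_o1 = 1/(40.0) − 1/(310) = 0.02177, so d_i1 = 45.93 cm.
The intermediate image is 45.93 cm to the right of lens 1, which is 95.1 − (45.93) = 49.17 cm to the left of lens 2, so d_o2 = +49.17 cm.
Lens 2: 1/d_i2 = 1/f₂ − 1/d_o2 = 1/(22.4) − 1/(49.17) = 0.02431, so d_i2 = 41.1 cm.
The final image is real, 41.1 cm to the right of lens 2 (overall magnification ≈ 0.12).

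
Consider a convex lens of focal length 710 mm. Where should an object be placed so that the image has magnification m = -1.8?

1100 mm

m = −d_i/d_o ⇒ d_i = −m·d_o.
1/f = 1/d_o + 1/d_i = 1/d_o − 1/(m·d_o) = (1 − 1/m)/d_o, so d_o = f(1 − 1/m) = (710.0)(1 − 1/(-1.8)) = 1100 mm.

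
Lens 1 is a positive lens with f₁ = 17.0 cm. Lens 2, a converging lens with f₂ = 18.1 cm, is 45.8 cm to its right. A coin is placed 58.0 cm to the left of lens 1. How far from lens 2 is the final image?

Lens 1: 1/d_i1 = 1/f₁ − 1/d_o1 = 1/(17.0) − 1/(58.0) = 0.04158, so d_i1 = 24.05 cm.
The intermediate image is 24.05 cm to the right of lens 1, which is 45.8 − (24.05) = 21.75 cm to the left of lens 2, so d_o2 = +21.75 cm.
Lens 2: 1/d_i2 = 1/f₂ − 1/d_o2 = 1/(18.1) − 1/(21.75) = 0.009272, so d_i2 = 108 cm.
The final image is real, 108 cm to the right of lens 2 (overall magnification ≈ 2.1).

108 cm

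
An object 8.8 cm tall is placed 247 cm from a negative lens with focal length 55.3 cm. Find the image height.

1.61 cm

For a negative lens, f = -55.3 cm.
1/d_i = 1/f − 1/d_o = 1/(-55.30) − 1/(247) = -0.02213, so d_i = -45.18 cm.
m = −d_i/d_o = +0.1829.
|h_i| = |m|·h_o = 0.1829 × 8.8 = 1.61 cm. The image is virtual, upright and reduced, on the same side as the object.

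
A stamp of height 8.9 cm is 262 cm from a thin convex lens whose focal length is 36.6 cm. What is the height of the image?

1/d_i = 1/f − 1/d_o = 1/(36.60) − 1/(262) = 0.02351, so d_i = 42.54 cm.
m = −d_i/d_o = -0.1624.
|h_i| = |m|·h_o = 0.1624 × 8.9 = 1.45 cm. The image is real, inverted and reduced, on the far side of the lens.

1.45 cm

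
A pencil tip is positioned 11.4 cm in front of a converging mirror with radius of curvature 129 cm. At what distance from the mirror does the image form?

13.8 cm

f = R/2 = 129/2 = 64.50 cm.
Mirror equation: 1/s_i = 1/f − 1/s_o = 1/(64.50) − 1/(11.4) = 0.01550 − 0.08772 = -0.07222, so s_i = -13.8 cm.
The image is virtual, upright and enlarged, behind the mirror.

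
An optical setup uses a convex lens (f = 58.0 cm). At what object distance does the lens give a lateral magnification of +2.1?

m = −d_i/d_o ⇒ d_i = −m·d_o.
1/f = 1/d_o + 1/d_i = 1/d_o − 1/(m·d_o) = (1 − 1/m)/d_o, so d_o = f(1 − 1/m) = (58.00)(1 − 1/(+2.1)) = 30.4 cm.

30.4 cm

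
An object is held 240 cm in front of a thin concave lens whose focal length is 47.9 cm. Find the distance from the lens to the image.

39.9 cm

For a concave lens, f = -47.9 cm.
Lens equation: 1/s_i = 1/f − 1/s_o = 1/(-47.90) − 1/(240) = -0.02088 − 0.004167 = -0.02504, so s_i = -39.9 cm.
The image is virtual, upright and reduced, on the same side as the object.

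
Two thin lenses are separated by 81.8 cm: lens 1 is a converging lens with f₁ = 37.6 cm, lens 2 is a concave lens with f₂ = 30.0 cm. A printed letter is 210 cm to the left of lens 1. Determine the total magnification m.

m = -0.0991

Lens 1: 1/d_i1 = 1/(37.6) − 1/(210) = 0.02183, so d_i1 = 45.80 cm; m₁ = −d_i1/d_o1 = -0.2181.
d_o2 = 81.8 − (45.80) = 36.00 cm.
f₂ = −30.0 cm (diverging).
Lens 2: 1/d_i2 = 1/(-30.0) − 1/(36.00) = -0.06111, so d_i2 = -16.36 cm; m₂ = −d_i2/d_o2 = +0.4545.
m = m₁·m₂ = (-0.2181)(+0.4545) = -0.0991.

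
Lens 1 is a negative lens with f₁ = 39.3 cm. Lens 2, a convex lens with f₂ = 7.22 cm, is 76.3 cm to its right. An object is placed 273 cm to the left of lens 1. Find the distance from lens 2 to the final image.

7.72 cm

Lens 1 is diverging, so f₁ = −39.3 cm.
Lens 1: 1/d_i1 = 1/f₁ − 1/d_o1 = 1/(-39.3) − 1/(273) = -0.02911, so d_i1 = -34.35 cm.
The intermediate image is 34.35 cm to the left of lens 1 (virtual), which is 76.3 − (-34.35) = 110.7 cm to the left of lens 2, so d_o2 = +110.7 cm.
Lens 2: 1/d_i2 = 1/f₂ − 1/d_o2 = 1/(7.22) − 1/(110.7) = 0.1295, so d_i2 = 7.72 cm.
The final image is real, 7.72 cm to the right of lens 2 (overall magnification ≈ -0.0088).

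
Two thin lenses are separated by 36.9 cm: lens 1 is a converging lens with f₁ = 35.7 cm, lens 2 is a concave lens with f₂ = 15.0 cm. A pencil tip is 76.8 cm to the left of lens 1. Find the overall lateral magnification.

Lens 1: 1/d_i1 = 1/(35.7) − 1/(76.8) = 0.01499, so d_i1 = 66.71 cm; m₁ = −d_i1/d_o1 = -0.8686.
d_o2 = 36.9 − (66.71) = -29.81 cm (virtual object).
f₂ = −15.0 cm (diverging).
Lens 2: 1/d_i2 = 1/(-15.0) − 1/(-29.81) = -0.03312, so d_i2 = -30.19 cm; m₂ = −d_i2/d_o2 = -1.013.
m = m₁·m₂ = (-0.8686)(-1.013) = +0.880.

m = +0.880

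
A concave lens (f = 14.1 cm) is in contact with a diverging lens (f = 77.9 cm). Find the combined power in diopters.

P = -8.38 D

P₁ = 1/f₁ = 1/(-0.141 m) = -7.092 D; P₂ = 1/f₂ = 1/(-0.779 m) = -1.284 D.
For thin lenses in contact, P = P₁ + P₂ = (-7.092) + (-1.284) = -8.38 D.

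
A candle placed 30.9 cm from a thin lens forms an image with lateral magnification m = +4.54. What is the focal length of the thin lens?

f = 39.6 cm (converging)

m = −d_i/d_o ⇒ d_i = −m·d_o = −(+4.54)·(30.9) = -140.3 cm.
1/f = 1/d_o + 1/d_i = 1/(30.9) + 1/(-140.3) = 0.02523, so f = 39.6 cm.
Since f is positive, the thin lens is converging.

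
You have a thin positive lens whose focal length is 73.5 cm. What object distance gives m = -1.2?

m = −d_i/d_o ⇒ d_i = −m·d_o.
1/f = 1/d_o + 1/d_i = 1/d_o − 1/(m·d_o) = (1 − 1/m)/d_o, so d_o = f(1 − 1/m) = (73.50)(1 − 1/(-1.2)) = 135 cm.

135 cm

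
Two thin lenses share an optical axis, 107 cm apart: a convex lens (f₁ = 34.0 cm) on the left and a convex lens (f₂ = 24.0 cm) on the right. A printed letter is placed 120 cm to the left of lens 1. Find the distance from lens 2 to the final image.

40.2 cm

Lens 1: 1/d_i1 = 1/f₁ − 1/d_o1 = 1/(34.0) − 1/(120) = 0.02108, so d_i1 = 47.44 cm.
The intermediate image is 47.44 cm to the right of lens 1, which is 107 − (47.44) = 59.56 cm to the left of lens 2, so d_o2 = +59.56 cm.
Lens 2: 1/d_i2 = 1/f₂ − 1/d_o2 = 1/(24.0) − 1/(59.56) = 0.02488, so d_i2 = 40.2 cm.
The final image is real, 40.2 cm to the right of lens 2 (overall magnification ≈ 0.27).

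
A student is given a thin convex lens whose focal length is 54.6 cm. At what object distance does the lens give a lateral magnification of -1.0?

m = −d_i/d_o ⇒ d_i = −m·d_o.
1/f = 1/d_o + 1/d_i = 1/d_o − 1/(m·d_o) = (1 − 1/m)/d_o, so d_o = f(1 − 1/m) = (54.60)(1 − 1/(-1.0)) = 109 cm.

109 cm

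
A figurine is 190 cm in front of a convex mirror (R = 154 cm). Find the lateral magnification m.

f = R/2 = 154/2 = 77.00 cm; for a convex mirror, f = -77.00 cm.
1/d_i = 1/f − 1/d_o = 1/(-77.00) − 1/(190) = -0.01825, so d_i = -54.79 cm.
m = −d_i/d_o = −(-54.79)/(190) = +0.288.
The image is virtual, upright and reduced, behind the mirror.

m = +0.288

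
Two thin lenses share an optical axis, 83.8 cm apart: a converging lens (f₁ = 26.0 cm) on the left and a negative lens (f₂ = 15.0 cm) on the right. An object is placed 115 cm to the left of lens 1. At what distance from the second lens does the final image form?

Lens 1: 1/d_i1 = 1/f₁ − 1/d_o1 = 1/(26.0) − 1/(115) = 0.02977, so d_i1 = 33.60 cm.
The intermediate image is 33.60 cm to the right of lens 1, which is 83.8 − (33.60) = 50.20 cm to the left of lens 2, so d_o2 = +50.20 cm.
Lens 2 is diverging, so f₂ = −15.0 cm.
Lens 2: 1/d_i2 = 1/f₂ − 1/d_o2 = 1/(-15.0) − 1/(50.20) = -0.08659, so d_i2 = -11.5 cm.
The final image is virtual, 11.5 cm to the left of lens 2 (overall magnification ≈ -0.067).

11.5 cm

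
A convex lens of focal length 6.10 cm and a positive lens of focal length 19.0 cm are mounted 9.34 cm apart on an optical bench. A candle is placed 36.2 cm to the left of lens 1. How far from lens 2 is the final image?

2.24 cm

Lens 1: 1/d_i1 = 1/f₁ − 1/d_o1 = 1/(6.10) − 1/(36.2) = 0.1363, so d_i1 = 7.336 cm.
The intermediate image is 7.336 cm to the right of lens 1, which is 9.34 − (7.336) = 2.004 cm to the left of lens 2, so d_o2 = +2.004 cm.
Lens 2: 1/d_i2 = 1/f₂ − 1/d_o2 = 1/(19.0) − 1/(2.004) = -0.4464, so d_i2 = -2.24 cm.
The final image is virtual, 2.24 cm to the left of lens 2 (overall magnification ≈ -0.23).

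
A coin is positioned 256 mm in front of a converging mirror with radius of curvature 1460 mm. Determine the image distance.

f = R/2 = 1460/2 = 730.0 mm.
Mirror equation: 1/d_i = 1/f − 1/d_o = 1/(730.0) − 1/(256) = 0.001370 − 0.003906 = -0.002536, so d_i = -394 mm.
The image is virtual, upright and enlarged, behind the mirror.

394 mm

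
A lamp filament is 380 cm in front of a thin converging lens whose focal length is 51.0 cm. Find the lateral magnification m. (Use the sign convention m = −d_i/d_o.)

1/d_i = 1/f − 1/d_o = 1/(51.00) − 1/(380) = 0.01698, so d_i = 58.91 cm.
m = −d_i/d_o = −(58.91)/(380) = -0.155.
The image is real, inverted and reduced, on the far side of the lens.

m = -0.155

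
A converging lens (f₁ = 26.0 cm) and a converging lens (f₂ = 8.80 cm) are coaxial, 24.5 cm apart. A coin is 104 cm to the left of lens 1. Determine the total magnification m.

Lens 1: 1/d_i1 = 1/(26.0) − 1/(104) = 0.02885, so d_i1 = 34.67 cm; m₁ = −d_i1/d_o1 = -0.3334.
d_o2 = 24.5 − (34.67) = -10.17 cm (virtual object).
Lens 2: 1/d_i2 = 1/(8.80) − 1/(-10.17) = 0.2120, so d_i2 = 4.718 cm; m₂ = −d_i2/d_o2 = +0.4639.
m = m₁·m₂ = (-0.3334)(+0.4639) = -0.155.

m = -0.155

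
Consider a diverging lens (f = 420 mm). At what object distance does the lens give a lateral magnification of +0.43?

557 mm

For a diverging lens, f = -420 mm.
m = −d_i/d_o ⇒ d_i = −m·d_o.
1/f = 1/d_o + 1/d_i = 1/d_o − 1/(m·d_o) = (1 − 1/m)/d_o, so d_o = f(1 − 1/m) = (-420.0)(1 − 1/(+0.43)) = 557 mm.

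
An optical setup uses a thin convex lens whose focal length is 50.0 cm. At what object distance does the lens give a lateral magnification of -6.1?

m = −d_i/d_o ⇒ d_i = −m·d_o.
1/f = 1/d_o + 1/d_i = 1/d_o − 1/(m·d_o) = (1 − 1/m)/d_o, so d_o = f(1 − 1/m) = (50.00)(1 − 1/(-6.1)) = 58.2 cm.

58.2 cm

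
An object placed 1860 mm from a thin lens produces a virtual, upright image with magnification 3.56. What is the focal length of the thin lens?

f = 2590 mm (converging)

m = −d_i/d_o ⇒ d_i = −m·d_o = −(+3.56)·(1860) = -6622 mm.
1/f = 1/d_o + 1/d_i = 1/(1860) + 1/(-6622) = 0.0003866, so f = 2590 mm.
Since f is positive, the thin lens is converging.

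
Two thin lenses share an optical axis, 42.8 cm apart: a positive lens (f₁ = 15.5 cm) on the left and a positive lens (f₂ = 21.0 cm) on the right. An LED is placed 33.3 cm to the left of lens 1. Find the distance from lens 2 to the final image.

40.3 cm

Lens 1: 1/d_i1 = 1/f₁ − 1/d_o1 = 1/(15.5) − 1/(33.3) = 0.03449, so d_i1 = 29.00 cm.
The intermediate image is 29.00 cm to the right of lens 1, which is 42.8 − (29.00) = 13.80 cm to the left of lens 2, so d_o2 = +13.80 cm.
Lens 2: 1/d_i2 = 1/f₂ − 1/d_o2 = 1/(21.0) − 1/(13.80) = -0.02484, so d_i2 = -40.3 cm.
The final image is virtual, 40.3 cm to the left of lens 2 (overall magnification ≈ -2.5).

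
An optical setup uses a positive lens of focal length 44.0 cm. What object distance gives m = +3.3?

30.7 cm

m = −d_i/d_o ⇒ d_i = −m·d_o.
1/f = 1/d_o + 1/d_i = 1/d_o − 1/(m·d_o) = (1 − 1/m)/d_o, so d_o = f(1 − 1/m) = (44.00)(1 − 1/(+3.3)) = 30.7 cm.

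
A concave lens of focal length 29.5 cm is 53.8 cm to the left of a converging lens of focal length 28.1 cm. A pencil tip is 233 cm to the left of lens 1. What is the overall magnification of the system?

f₁ = −29.5 cm (diverging).
Lens 1: 1/d_i1 = 1/(-29.5) − 1/(233) = -0.03819, so d_i1 = -26.18 cm; m₁ = −d_i1/d_o1 = +0.1124.
d_o2 = 53.8 − (-26.18) = 79.98 cm.
Lens 2: 1/d_i2 = 1/(28.1) − 1/(79.98) = 0.02308, so d_i2 = 43.32 cm; m₂ = −d_i2/d_o2 = -0.5416.
m = m₁·m₂ = (+0.1124)(-0.5416) = -0.0609.

m = -0.0609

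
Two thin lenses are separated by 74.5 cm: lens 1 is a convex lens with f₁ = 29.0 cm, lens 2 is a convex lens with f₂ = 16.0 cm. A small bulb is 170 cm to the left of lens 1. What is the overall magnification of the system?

m = +0.140

Lens 1: 1/d_i1 = 1/(29.0) − 1/(170) = 0.02860, so d_i1 = 34.96 cm; m₁ = −d_i1/d_o1 = -0.2056.
d_o2 = 74.5 − (34.96) = 39.54 cm.
Lens 2: 1/d_i2 = 1/(16.0) − 1/(39.54) = 0.03721, so d_i2 = 26.88 cm; m₂ = −d_i2/d_o2 = -0.6797.
m = m₁·m₂ = (-0.2056)(-0.6797) = +0.140.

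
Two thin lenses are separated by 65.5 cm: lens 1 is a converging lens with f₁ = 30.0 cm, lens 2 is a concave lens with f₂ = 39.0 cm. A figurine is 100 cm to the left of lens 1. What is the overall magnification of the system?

Lens 1: 1/d_i1 = 1/(30.0) − 1/(100) = 0.02333, so d_i1 = 42.86 cm; m₁ = −d_i1/d_o1 = -0.4286.
d_o2 = 65.5 − (42.86) = 22.64 cm.
f₂ = −39.0 cm (diverging).
Lens 2: 1/d_i2 = 1/(-39.0) − 1/(22.64) = -0.06981, so d_i2 = -14.32 cm; m₂ = −d_i2/d_o2 = +0.6327.
m = m₁·m₂ = (-0.4286)(+0.6327) = -0.271.

m = -0.271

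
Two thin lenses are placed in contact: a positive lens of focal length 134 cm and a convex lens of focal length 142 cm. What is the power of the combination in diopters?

P₁ = 1/f₁ = 1/(1.34 m) = +0.7463 D; P₂ = 1/f₂ = 1/(1.42 m) = +0.7042 D.
For thin lenses in contact, P = P₁ + P₂ = (+0.7463) + (+0.7042) = +1.45 D.

P = +1.45 D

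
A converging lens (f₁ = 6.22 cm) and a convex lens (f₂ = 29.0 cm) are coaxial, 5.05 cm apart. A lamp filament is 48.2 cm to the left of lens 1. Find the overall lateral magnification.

Lens 1: 1/d_i1 = 1/(6.22) − 1/(48.2) = 0.1400, so d_i1 = 7.142 cm; m₁ = −d_i1/d_o1 = -0.1482.
d_o2 = 5.05 − (7.142) = -2.092 cm (virtual object).
Lens 2: 1/d_i2 = 1/(29.0) − 1/(-2.092) = 0.5125, so d_i2 = 1.951 cm; m₂ = −d_i2/d_o2 = +0.9327.
m = m₁·m₂ = (-0.1482)(+0.9327) = -0.138.

m = -0.138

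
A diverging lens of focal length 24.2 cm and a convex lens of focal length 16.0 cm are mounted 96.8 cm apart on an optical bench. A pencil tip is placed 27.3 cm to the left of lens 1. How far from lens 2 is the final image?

Lens 1 is diverging, so f₁ = −24.2 cm.
Lens 1: 1/d_i1 = 1/f₁ − 1/d_o1 = 1/(-24.2) − 1/(27.3) = -0.07795, so d_i1 = -12.83 cm.
The intermediate image is 12.83 cm to the left of lens 1 (virtual), which is 96.8 − (-12.83) = 109.6 cm to the left of lens 2, so d_o2 = +109.6 cm.
Lens 2: 1/d_i2 = 1/f₂ − 1/d_o2 = 1/(16.0) − 1/(109.6) = 0.05338, so d_i2 = 18.7 cm.
The final image is real, 18.7 cm to the right of lens 2 (overall magnification ≈ -0.080).

18.7 cm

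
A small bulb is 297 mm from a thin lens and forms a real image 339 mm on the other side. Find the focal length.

Real image ⇒ d_i = +339 mm.
1/f = 1/d_o + 1/d_i = 1/(297) + 1/(339) = 0.006317, so f = 158 mm.
Since f is positive, the thin lens is converging.

f = 158 mm (converging)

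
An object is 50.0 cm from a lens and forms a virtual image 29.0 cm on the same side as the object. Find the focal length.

Virtual image ⇒ d_i = −29.0 cm.
1/f = 1/d_o + 1/d_i = 1/(50.0) + 1/(-29.0) = -0.01448, so f = -69.0 cm.
Since f is negative, the lens is diverging.

f = -69.0 cm (diverging)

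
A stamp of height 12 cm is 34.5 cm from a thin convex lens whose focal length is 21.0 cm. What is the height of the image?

1/d_i = 1/f − 1/d_o = 1/(21.00) − 1/(34.5) = 0.01863, so d_i = 53.67 cm.
m = −d_i/d_o = -1.556.
|h_i| = |m|·h_o = 1.556 × 12 = 18.7 cm. The image is real, inverted and enlarged, on the far side of the lens.

18.7 cm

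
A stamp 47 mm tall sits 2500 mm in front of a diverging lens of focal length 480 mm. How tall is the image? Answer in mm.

For a diverging lens, f = -480 mm.
1/d_i = 1/f − 1/d_o = 1/(-480.0) − 1/(2500) = -0.002483, so d_i = -402.7 mm.
m = −d_i/d_o = +0.1611.
|h_i| = |m|·h_o = 0.1611 × 47 = 7.57 mm. The image is virtual, upright and reduced, on the same side as the object.

7.57 mm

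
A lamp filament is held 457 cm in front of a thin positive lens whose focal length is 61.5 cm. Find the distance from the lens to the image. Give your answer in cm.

Lens equation: 1/s_i = 1/f − 1/s_o = 1/(61.50) − 1/(457) = 0.01626 − 0.002188 = 0.01407, so s_i = 71.1 cm.
The image is real, inverted and reduced, on the far side of the lens.

71.1 cm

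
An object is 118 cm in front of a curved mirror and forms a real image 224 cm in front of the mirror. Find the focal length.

Real image ⇒ d_i = +224 cm.
1/f = 1/d_o + 1/d_i = 1/(118) + 1/(224) = 0.01294, so f = 77.3 cm.
Since f is positive, the curved mirror is concave.

f = 77.3 cm (concave)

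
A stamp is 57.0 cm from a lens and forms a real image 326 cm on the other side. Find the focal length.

f = 48.5 cm (converging)

Real image ⇒ d_i = +326 cm.
1/f = 1/d_o + 1/d_i = 1/(57.0) + 1/(326) = 0.02061, so f = 48.5 cm.
Since f is positive, the lens is converging.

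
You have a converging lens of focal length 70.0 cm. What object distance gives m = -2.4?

m = −d_i/d_o ⇒ d_i = −m·d_o.
1/f = 1/d_o + 1/d_i = 1/d_o − 1/(m·d_o) = (1 − 1/m)/d_o, so d_o = f(1 − 1/m) = (70.00)(1 − 1/(-2.4)) = 99.2 cm.

99.2 cm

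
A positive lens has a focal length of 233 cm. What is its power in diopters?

P = +0.429 D

f = 233 cm = 2.33 m.
P = 1/f = 1/(2.33 m) = +0.429 D.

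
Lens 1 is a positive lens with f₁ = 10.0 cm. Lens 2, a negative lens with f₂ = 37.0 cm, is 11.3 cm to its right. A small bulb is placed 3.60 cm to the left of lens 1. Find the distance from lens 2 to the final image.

Lens 1: 1/d_i1 = 1/f₁ − 1/d_o1 = 1/(10.0) − 1/(3.60) = -0.1778, so d_i1 = -5.625 cm.
The intermediate image is 5.625 cm to the left of lens 1 (virtual), which is 11.3 − (-5.625) = 16.93 cm to the left of lens 2, so d_o2 = +16.93 cm.
Lens 2 is diverging, so f₂ = −37.0 cm.
Lens 2: 1/d_i2 = 1/f₂ − 1/d_o2 = 1/(-37.0) − 1/(16.93) = -0.08609, so d_i2 = -11.6 cm.
The final image is virtual, 11.6 cm to the left of lens 2 (overall magnification ≈ 1.1).

11.6 cm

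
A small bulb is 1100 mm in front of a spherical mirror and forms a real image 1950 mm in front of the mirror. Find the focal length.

Real image ⇒ d_i = +1950 mm.
1/f = 1/d_o + 1/d_i = 1/(1100) + 1/(1950) = 0.001422, so f = 703 mm.
Since f is positive, the spherical mirror is concave.

f = 703 mm (concave)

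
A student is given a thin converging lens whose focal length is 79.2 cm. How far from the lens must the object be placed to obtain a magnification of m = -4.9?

m = −d_i/d_o ⇒ d_i = −m·d_o.
1/f = 1/d_o + 1/d_i = 1/d_o − 1/(m·d_o) = (1 − 1/m)/d_o, so d_o = f(1 − 1/m) = (79.20)(1 − 1/(-4.9)) = 95.4 cm.

95.4 cm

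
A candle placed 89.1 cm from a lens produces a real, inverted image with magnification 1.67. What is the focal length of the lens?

f = 55.7 cm (converging)

m = −d_i/d_o ⇒ d_i = −m·d_o = −(-1.67)·(89.1) = 148.8 cm.
1/f = 1/d_o + 1/d_i = 1/(89.1) + 1/(148.8) = 0.01794, so f = 55.7 cm.
Since f is positive, the lens is converging.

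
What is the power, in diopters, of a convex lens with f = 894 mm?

P = +1.12 D

f = 89.4 cm = 0.894 m.
P = 1/f = 1/(0.894 m) = +1.12 D.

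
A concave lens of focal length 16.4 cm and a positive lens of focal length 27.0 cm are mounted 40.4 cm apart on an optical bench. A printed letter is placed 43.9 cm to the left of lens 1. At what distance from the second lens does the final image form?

55.8 cm

Lens 1 is diverging, so f₁ = −16.4 cm.
Lens 1: 1/d_i1 = 1/f₁ − 1/d_o1 = 1/(-16.4) − 1/(43.9) = -0.08375, so d_i1 = -11.94 cm.
The intermediate image is 11.94 cm to the left of lens 1 (virtual), which is 40.4 − (-11.94) = 52.34 cm to the left of lens 2, so d_o2 = +52.34 cm.
Lens 2: 1/d_i2 = 1/f₂ − 1/d_o2 = 1/(27.0) − 1/(52.34) = 0.01793, so d_i2 = 55.8 cm.
The final image is real, 55.8 cm to the right of lens 2 (overall magnification ≈ -0.29).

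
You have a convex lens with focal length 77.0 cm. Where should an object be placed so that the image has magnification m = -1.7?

m = −d_i/d_o ⇒ d_i = −m·d_o.
1/f = 1/d_o + 1/d_i = 1/d_o − 1/(m·d_o) = (1 − 1/m)/d_o, so d_o = f(1 − 1/m) = (77.00)(1 − 1/(-1.7)) = 122 cm.

122 cm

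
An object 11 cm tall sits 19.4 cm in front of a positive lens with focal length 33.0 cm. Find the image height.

1/d_i = 1/f − 1/d_o = 1/(33.00) − 1/(19.4) = -0.02124, so d_i = -47.07 cm.
m = −d_i/d_o = +2.426.
|h_i| = |m|·h_o = 2.426 × 11 = 26.7 cm. The image is virtual, upright and enlarged, on the same side as the object.

26.7 cm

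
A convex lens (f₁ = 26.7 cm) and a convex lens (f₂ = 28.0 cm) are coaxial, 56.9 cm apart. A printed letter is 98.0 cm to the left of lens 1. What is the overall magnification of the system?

Lens 1: 1/d_i1 = 1/(26.7) − 1/(98.0) = 0.02725, so d_i1 = 36.70 cm; m₁ = −d_i1/d_o1 = -0.3745.
d_o2 = 56.9 − (36.70) = 20.20 cm.
Lens 2: 1/d_i2 = 1/(28.0) − 1/(20.20) = -0.01379, so d_i2 = -72.51 cm; m₂ = −d_i2/d_o2 = +3.590.
m = m₁·m₂ = (-0.3745)(+3.590) = -1.34.

m = -1.34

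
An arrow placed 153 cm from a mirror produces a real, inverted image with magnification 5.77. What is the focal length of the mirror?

m = −d_i/d_o ⇒ d_i = −m·d_o = −(-5.77)·(153) = 882.8 cm.
1/f = 1/d_o + 1/d_i = 1/(153) + 1/(882.8) = 0.007669, so f = 130 cm.
Since f is positive, the mirror is concave.

f = 130 cm (concave)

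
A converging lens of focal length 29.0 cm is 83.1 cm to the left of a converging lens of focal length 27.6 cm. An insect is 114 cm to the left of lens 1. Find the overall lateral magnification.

Lens 1: 1/d_i1 = 1/(29.0) − 1/(114) = 0.02571, so d_i1 = 38.89 cm; m₁ = −d_i1/d_o1 = -0.3411.
d_o2 = 83.1 − (38.89) = 44.21 cm.
Lens 2: 1/d_i2 = 1/(27.6) − 1/(44.21) = 0.01361, so d_i2 = 73.46 cm; m₂ = −d_i2/d_o2 = -1.662.
m = m₁·m₂ = (-0.3411)(-1.662) = +0.567.

m = +0.567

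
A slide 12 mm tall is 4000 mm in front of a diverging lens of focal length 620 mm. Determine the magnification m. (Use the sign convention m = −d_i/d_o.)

m = +0.134

For a diverging lens, f = -620 mm.
1/d_i = 1/f − 1/d_o = 1/(-620.0) − 1/(4000) = -0.001863, so d_i = -536.8 mm.
m = −d_i/d_o = −(-536.8)/(4000) = +0.134.
The image is virtual, upright and reduced, on the same side as the object.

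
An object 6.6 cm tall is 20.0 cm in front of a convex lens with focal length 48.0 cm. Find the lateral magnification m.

m = +1.71

1/d_i = 1/f − 1/d_o = 1/(48.00) − 1/(20.0) = -0.02917, so d_i = -34.29 cm.
m = −d_i/d_o = −(-34.29)/(20.0) = +1.71.
The image is virtual, upright and enlarged, on the same side as the object.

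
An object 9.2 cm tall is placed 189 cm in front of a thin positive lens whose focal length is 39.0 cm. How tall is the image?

1/d_i = 1/f − 1/d_o = 1/(39.00) − 1/(189) = 0.02035, so d_i = 49.14 cm.
m = −d_i/d_o = -0.2600.
|h_i| = |m|·h_o = 0.2600 × 9.2 = 2.39 cm. The image is real, inverted and reduced, on the far side of the lens.

2.39 cm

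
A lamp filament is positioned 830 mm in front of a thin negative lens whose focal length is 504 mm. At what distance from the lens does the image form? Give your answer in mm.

314 mm

For a negative lens, f = -504 mm.
Lens equation: 1/q = 1/f − 1/p = 1/(-504.0) − 1/(830) = -0.001984 − 0.001205 = -0.003189, so q = -314 mm.
The image is virtual, upright and reduced, on the same side as the object.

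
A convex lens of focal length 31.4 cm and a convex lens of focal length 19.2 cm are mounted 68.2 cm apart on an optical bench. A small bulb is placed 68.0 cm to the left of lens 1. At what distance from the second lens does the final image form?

20.3 cm

Lens 1: 1/d_i1 = 1/f₁ − 1/d_o1 = 1/(31.4) − 1/(68.0) = 0.01714, so d_i1 = 58.34 cm.
The intermediate image is 58.34 cm to the right of lens 1, which is 68.2 − (58.34) = 9.860 cm to the left of lens 2, so d_o2 = +9.860 cm.
Lens 2: 1/d_i2 = 1/f₂ − 1/d_o2 = 1/(19.2) − 1/(9.860) = -0.04934, so d_i2 = -20.3 cm.
The final image is virtual, 20.3 cm to the left of lens 2 (overall magnification ≈ -1.8).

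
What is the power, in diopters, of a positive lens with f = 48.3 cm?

f = 48.3 cm = 0.483 m.
P = 1/f = 1/(0.483 m) = +2.07 D.

P = +2.07 D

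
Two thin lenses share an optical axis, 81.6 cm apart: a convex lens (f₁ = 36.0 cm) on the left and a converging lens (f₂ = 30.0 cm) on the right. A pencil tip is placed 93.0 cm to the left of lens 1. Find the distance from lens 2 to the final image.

96.1 cm

Lens 1: 1/d_i1 = 1/f₁ − 1/d_o1 = 1/(36.0) − 1/(93.0) = 0.01703, so d_i1 = 58.74 cm.
The intermediate image is 58.74 cm to the right of lens 1, which is 81.6 − (58.74) = 22.86 cm to the left of lens 2, so d_o2 = +22.86 cm.
Lens 2: 1/d_i2 = 1/f₂ − 1/d_o2 = 1/(30.0) − 1/(22.86) = -0.01041, so d_i2 = -96.1 cm.
The final image is virtual, 96.1 cm to the left of lens 2 (overall magnification ≈ -2.7).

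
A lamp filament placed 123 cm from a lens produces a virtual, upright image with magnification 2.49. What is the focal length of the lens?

f = 206 cm (converging)

m = −d_i/d_o ⇒ d_i = −m·d_o = −(+2.49)·(123) = -306.3 cm.
1/f = 1/d_o + 1/d_i = 1/(123) + 1/(-306.3) = 0.004865, so f = 206 cm.
Since f is positive, the lens is converging.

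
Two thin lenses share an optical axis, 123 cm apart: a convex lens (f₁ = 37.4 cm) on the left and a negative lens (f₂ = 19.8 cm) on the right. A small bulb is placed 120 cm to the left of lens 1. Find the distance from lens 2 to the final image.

Lens 1: 1/d_i1 = 1/f₁ − 1/d_o1 = 1/(37.4) − 1/(120) = 0.01840, so d_i1 = 54.33 cm.
The intermediate image is 54.33 cm to the right of lens 1, which is 123 − (54.33) = 68.67 cm to the left of lens 2, so d_o2 = +68.67 cm.
Lens 2 is diverging, so f₂ = −19.8 cm.
Lens 2: 1/d_i2 = 1/f₂ − 1/d_o2 = 1/(-19.8) − 1/(68.67) = -0.06507, so d_i2 = -15.4 cm.
The final image is virtual, 15.4 cm to the left of lens 2 (overall magnification ≈ -0.10).

15.4 cm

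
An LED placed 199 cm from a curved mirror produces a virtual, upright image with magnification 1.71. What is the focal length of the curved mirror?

f = 479 cm (concave)

m = −d_i/d_o ⇒ d_i = −m·d_o = −(+1.71)·(199) = -340.3 cm.
1/f = 1/d_o + 1/d_i = 1/(199) + 1/(-340.3) = 0.002087, so f = 479 cm.
Since f is positive, the curved mirror is concave.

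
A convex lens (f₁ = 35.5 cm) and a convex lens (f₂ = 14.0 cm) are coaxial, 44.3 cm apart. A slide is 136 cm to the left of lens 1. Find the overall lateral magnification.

Lens 1: 1/d_i1 = 1/(35.5) − 1/(136) = 0.02082, so d_i1 = 48.04 cm; m₁ = −d_i1/d_o1 = -0.3532.
d_o2 = 44.3 − (48.04) = -3.740 cm (virtual object).
Lens 2: 1/d_i2 = 1/(14.0) − 1/(-3.740) = 0.3388, so d_i2 = 2.952 cm; m₂ = −d_i2/d_o2 = +0.7892.
m = m₁·m₂ = (-0.3532)(+0.7892) = -0.279.

m = -0.279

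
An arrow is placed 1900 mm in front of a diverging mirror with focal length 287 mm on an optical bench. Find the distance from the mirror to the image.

249 mm

For a diverging mirror, f = -287 mm.
Mirror equation: 1/v = 1/f − 1/u = 1/(-287.0) − 1/(1900) = -0.003484 − 0.0005263 = -0.004011, so v = -249 mm.
The image is virtual, upright and reduced, behind the mirror.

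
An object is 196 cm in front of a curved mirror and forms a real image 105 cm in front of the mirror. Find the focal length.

Real image ⇒ d_i = +105 cm.
1/f = 1/d_o + 1/d_i = 1/(196) + 1/(105) = 0.01463, so f = 68.4 cm.
Since f is positive, the curved mirror is concave.

f = 68.4 cm (concave)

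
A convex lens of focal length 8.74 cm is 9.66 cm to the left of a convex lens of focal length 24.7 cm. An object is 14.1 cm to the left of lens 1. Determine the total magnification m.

m = -1.06

Lens 1: 1/d_i1 = 1/(8.74) − 1/(14.1) = 0.04349, so d_i1 = 22.99 cm; m₁ = −d_i1/d_o1 = -1.630.
d_o2 = 9.66 − (22.99) = -13.33 cm (virtual object).
Lens 2: 1/d_i2 = 1/(24.7) − 1/(-13.33) = 0.1155, so d_i2 = 8.658 cm; m₂ = −d_i2/d_o2 = +0.6495.
m = m₁·m₂ = (-1.630)(+0.6495) = -1.06.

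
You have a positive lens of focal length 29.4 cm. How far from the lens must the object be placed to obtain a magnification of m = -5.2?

35.1 cm

m = −d_i/d_o ⇒ d_i = −m·d_o.
1/f = 1/d_o + 1/d_i = 1/d_o − 1/(m·d_o) = (1 − 1/m)/d_o, so d_o = f(1 − 1/m) = (29.40)(1 − 1/(-5.2)) = 35.1 cm.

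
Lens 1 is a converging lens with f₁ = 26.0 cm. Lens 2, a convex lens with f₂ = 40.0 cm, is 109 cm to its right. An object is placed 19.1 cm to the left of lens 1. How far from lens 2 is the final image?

51.3 cm

Lens 1: 1/d_i1 = 1/f₁ − 1/d_o1 = 1/(26.0) − 1/(19.1) = -0.01389, so d_i1 = -71.97 cm.
The intermediate image is 71.97 cm to the left of lens 1 (virtual), which is 109 − (-71.97) = 181.0 cm to the left of lens 2, so d_o2 = +181.0 cm.
Lens 2: 1/d_i2 = 1/f₂ − 1/d_o2 = 1/(40.0) − 1/(181.0) = 0.01948, so d_i2 = 51.3 cm.
The final image is real, 51.3 cm to the right of lens 2 (overall magnification ≈ -1.1).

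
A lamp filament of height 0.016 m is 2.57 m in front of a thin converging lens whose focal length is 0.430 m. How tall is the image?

1/d_i = 1/f − 1/d_o = 1/(0.4300) − 1/(2.57) = 1.936, so d_i = 0.5164 m.
m = −d_i/d_o = -0.2009.
|h_i| = |m|·h_o = 0.2009 × 0.016 = 0.00321 m. The image is real, inverted and reduced, on the far side of the lens.

0.00321 m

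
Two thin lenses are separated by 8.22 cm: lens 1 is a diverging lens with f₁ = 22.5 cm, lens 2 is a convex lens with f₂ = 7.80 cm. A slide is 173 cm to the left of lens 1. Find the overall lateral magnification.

f₁ = −22.5 cm (diverging).
Lens 1: 1/d_i1 = 1/(-22.5) − 1/(173) = -0.05022, so d_i1 = -19.91 cm; m₁ = −d_i1/d_o1 = +0.1151.
d_o2 = 8.22 − (-19.91) = 28.13 cm.
Lens 2: 1/d_i2 = 1/(7.80) − 1/(28.13) = 0.09266, so d_i2 = 10.79 cm; m₂ = −d_i2/d_o2 = -0.3837.
m = m₁·m₂ = (+0.1151)(-0.3837) = -0.0442.

m = -0.0442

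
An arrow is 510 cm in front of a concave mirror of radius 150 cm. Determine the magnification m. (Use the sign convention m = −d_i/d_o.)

f = R/2 = 150/2 = 75.00 cm.
1/d_i = 1/f − 1/d_o = 1/(75.00) − 1/(510) = 0.01137, so d_i = 87.93 cm.
m = −d_i/d_o = −(87.93)/(510) = -0.172.
The image is real, inverted and reduced, in front of the mirror.

m = -0.172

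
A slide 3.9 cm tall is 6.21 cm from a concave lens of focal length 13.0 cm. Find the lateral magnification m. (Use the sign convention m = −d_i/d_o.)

For a concave lens, f = -13.0 cm.
1/d_i = 1/f − 1/d_o = 1/(-13.00) − 1/(6.21) = -0.2380, so d_i = -4.202 cm.
m = −d_i/d_o = −(-4.202)/(6.21) = +0.677.
The image is virtual, upright and reduced, on the same side as the object.

m = +0.677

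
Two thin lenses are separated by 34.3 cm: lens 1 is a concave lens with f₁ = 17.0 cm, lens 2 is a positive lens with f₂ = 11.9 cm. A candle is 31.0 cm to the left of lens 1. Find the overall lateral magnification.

f₁ = −17.0 cm (diverging).
Lens 1: 1/d_i1 = 1/(-17.0) − 1/(31.0) = -0.09108, so d_i1 = -10.98 cm; m₁ = −d_i1/d_o1 = +0.3542.
d_o2 = 34.3 − (-10.98) = 45.28 cm.
Lens 2: 1/d_i2 = 1/(11.9) − 1/(45.28) = 0.06195, so d_i2 = 16.14 cm; m₂ = −d_i2/d_o2 = -0.3565.
m = m₁·m₂ = (+0.3542)(-0.3565) = -0.126.

m = -0.126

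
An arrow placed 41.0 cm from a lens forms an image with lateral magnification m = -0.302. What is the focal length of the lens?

m = −d_i/d_o ⇒ d_i = −m·d_o = −(-0.302)·(41.0) = 12.38 cm.
1/f = 1/d_o + 1/d_i = 1/(41.0) + 1/(12.38) = 0.1052, so f = 9.51 cm.
Since f is positive, the lens is converging.

f = 9.51 cm (converging)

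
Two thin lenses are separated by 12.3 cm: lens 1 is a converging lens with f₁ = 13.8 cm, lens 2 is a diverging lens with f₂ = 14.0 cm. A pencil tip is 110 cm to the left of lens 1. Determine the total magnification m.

m = -0.191

Lens 1: 1/d_i1 = 1/(13.8) − 1/(110) = 0.06337, so d_i1 = 15.78 cm; m₁ = −d_i1/d_o1 = -0.1435.
d_o2 = 12.3 − (15.78) = -3.480 cm (virtual object).
f₂ = −14.0 cm (diverging).
Lens 2: 1/d_i2 = 1/(-14.0) − 1/(-3.480) = 0.2159, so d_i2 = 4.631 cm; m₂ = −d_i2/d_o2 = +1.331.
m = m₁·m₂ = (-0.1435)(+1.331) = -0.191.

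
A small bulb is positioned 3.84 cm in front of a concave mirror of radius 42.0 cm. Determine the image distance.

4.70 cm

f = R/2 = 42.0/2 = 21.00 cm.
Mirror equation: 1/q = 1/f − 1/p = 1/(21.00) − 1/(3.84) = 0.04762 − 0.2604 = -0.2128, so q = -4.70 cm.
The image is virtual, upright and enlarged, behind the mirror.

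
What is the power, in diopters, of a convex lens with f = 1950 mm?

P = +0.513 D

f = 195 cm = 1.95 m.
P = 1/f = 1/(1.95 m) = +0.513 D.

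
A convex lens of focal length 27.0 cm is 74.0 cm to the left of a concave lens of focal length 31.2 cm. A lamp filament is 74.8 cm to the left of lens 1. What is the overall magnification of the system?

Lens 1: 1/d_i1 = 1/(27.0) − 1/(74.8) = 0.02367, so d_i1 = 42.25 cm; m₁ = −d_i1/d_o1 = -0.5648.
d_o2 = 74.0 − (42.25) = 31.75 cm.
f₂ = −31.2 cm (diverging).
Lens 2: 1/d_i2 = 1/(-31.2) − 1/(31.75) = -0.06355, so d_i2 = -15.74 cm; m₂ = −d_i2/d_o2 = +0.4956.
m = m₁·m₂ = (-0.5648)(+0.4956) = -0.280.

m = -0.280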